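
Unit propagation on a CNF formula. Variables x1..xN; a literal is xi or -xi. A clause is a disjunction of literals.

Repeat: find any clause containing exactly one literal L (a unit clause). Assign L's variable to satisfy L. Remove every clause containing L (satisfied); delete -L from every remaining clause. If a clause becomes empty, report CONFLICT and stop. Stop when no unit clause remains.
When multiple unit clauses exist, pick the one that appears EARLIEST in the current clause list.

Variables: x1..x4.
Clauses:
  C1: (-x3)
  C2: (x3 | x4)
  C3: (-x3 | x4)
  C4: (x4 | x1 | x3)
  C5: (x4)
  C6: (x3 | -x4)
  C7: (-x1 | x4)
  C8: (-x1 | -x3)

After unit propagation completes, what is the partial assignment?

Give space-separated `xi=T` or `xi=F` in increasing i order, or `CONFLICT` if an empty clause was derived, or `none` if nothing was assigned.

Answer: CONFLICT

Derivation:
unit clause [-3] forces x3=F; simplify:
  drop 3 from [3, 4] -> [4]
  drop 3 from [4, 1, 3] -> [4, 1]
  drop 3 from [3, -4] -> [-4]
  satisfied 3 clause(s); 5 remain; assigned so far: [3]
unit clause [4] forces x4=T; simplify:
  drop -4 from [-4] -> [] (empty!)
  satisfied 4 clause(s); 1 remain; assigned so far: [3, 4]
CONFLICT (empty clause)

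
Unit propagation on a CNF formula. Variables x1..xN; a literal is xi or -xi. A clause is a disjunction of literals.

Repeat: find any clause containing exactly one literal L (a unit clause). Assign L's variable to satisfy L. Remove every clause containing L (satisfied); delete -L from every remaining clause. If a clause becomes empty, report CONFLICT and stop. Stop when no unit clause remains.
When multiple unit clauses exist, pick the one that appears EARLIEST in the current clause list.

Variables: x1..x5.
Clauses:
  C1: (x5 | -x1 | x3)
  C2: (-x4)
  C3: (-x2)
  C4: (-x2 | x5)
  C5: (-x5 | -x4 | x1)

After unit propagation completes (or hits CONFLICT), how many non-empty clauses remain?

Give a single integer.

Answer: 1

Derivation:
unit clause [-4] forces x4=F; simplify:
  satisfied 2 clause(s); 3 remain; assigned so far: [4]
unit clause [-2] forces x2=F; simplify:
  satisfied 2 clause(s); 1 remain; assigned so far: [2, 4]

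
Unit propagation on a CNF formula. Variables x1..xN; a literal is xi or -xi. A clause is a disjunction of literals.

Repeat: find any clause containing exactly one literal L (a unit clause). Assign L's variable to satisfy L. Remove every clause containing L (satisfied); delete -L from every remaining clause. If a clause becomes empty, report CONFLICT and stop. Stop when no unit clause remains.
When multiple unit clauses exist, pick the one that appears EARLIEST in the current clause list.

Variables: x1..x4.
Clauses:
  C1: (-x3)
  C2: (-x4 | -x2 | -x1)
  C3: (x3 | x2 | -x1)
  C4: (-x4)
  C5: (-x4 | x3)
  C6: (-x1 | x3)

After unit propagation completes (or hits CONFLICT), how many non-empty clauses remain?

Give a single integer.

unit clause [-3] forces x3=F; simplify:
  drop 3 from [3, 2, -1] -> [2, -1]
  drop 3 from [-4, 3] -> [-4]
  drop 3 from [-1, 3] -> [-1]
  satisfied 1 clause(s); 5 remain; assigned so far: [3]
unit clause [-4] forces x4=F; simplify:
  satisfied 3 clause(s); 2 remain; assigned so far: [3, 4]
unit clause [-1] forces x1=F; simplify:
  satisfied 2 clause(s); 0 remain; assigned so far: [1, 3, 4]

Answer: 0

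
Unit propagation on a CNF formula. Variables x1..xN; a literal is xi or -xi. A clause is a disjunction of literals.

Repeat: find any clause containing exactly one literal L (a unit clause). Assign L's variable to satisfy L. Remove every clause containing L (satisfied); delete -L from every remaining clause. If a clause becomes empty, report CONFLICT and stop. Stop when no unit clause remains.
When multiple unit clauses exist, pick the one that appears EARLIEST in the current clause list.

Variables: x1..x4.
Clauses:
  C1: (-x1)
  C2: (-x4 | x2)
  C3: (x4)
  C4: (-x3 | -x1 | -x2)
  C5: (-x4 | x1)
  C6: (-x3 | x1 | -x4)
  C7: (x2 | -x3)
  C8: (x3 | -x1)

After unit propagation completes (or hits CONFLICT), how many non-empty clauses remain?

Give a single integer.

Answer: 3

Derivation:
unit clause [-1] forces x1=F; simplify:
  drop 1 from [-4, 1] -> [-4]
  drop 1 from [-3, 1, -4] -> [-3, -4]
  satisfied 3 clause(s); 5 remain; assigned so far: [1]
unit clause [4] forces x4=T; simplify:
  drop -4 from [-4, 2] -> [2]
  drop -4 from [-4] -> [] (empty!)
  drop -4 from [-3, -4] -> [-3]
  satisfied 1 clause(s); 4 remain; assigned so far: [1, 4]
CONFLICT (empty clause)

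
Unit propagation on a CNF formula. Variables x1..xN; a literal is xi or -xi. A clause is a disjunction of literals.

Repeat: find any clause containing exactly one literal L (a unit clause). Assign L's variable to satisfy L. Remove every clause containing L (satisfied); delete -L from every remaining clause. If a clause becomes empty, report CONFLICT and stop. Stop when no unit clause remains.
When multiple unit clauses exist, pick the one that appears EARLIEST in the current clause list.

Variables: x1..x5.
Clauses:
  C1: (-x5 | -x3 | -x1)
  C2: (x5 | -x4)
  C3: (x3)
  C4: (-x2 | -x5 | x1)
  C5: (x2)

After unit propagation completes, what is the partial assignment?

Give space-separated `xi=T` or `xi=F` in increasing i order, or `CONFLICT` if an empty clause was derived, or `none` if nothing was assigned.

Answer: x2=T x3=T

Derivation:
unit clause [3] forces x3=T; simplify:
  drop -3 from [-5, -3, -1] -> [-5, -1]
  satisfied 1 clause(s); 4 remain; assigned so far: [3]
unit clause [2] forces x2=T; simplify:
  drop -2 from [-2, -5, 1] -> [-5, 1]
  satisfied 1 clause(s); 3 remain; assigned so far: [2, 3]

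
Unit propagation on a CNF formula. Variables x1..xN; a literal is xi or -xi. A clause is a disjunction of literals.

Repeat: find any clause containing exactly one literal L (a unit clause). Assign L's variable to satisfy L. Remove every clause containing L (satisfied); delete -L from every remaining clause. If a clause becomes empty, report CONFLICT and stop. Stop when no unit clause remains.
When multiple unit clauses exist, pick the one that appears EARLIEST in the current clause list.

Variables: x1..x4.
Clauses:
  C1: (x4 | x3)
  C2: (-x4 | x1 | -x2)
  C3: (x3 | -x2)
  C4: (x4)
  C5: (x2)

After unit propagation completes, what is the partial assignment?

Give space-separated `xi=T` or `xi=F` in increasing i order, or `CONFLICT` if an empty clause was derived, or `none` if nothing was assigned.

Answer: x1=T x2=T x3=T x4=T

Derivation:
unit clause [4] forces x4=T; simplify:
  drop -4 from [-4, 1, -2] -> [1, -2]
  satisfied 2 clause(s); 3 remain; assigned so far: [4]
unit clause [2] forces x2=T; simplify:
  drop -2 from [1, -2] -> [1]
  drop -2 from [3, -2] -> [3]
  satisfied 1 clause(s); 2 remain; assigned so far: [2, 4]
unit clause [1] forces x1=T; simplify:
  satisfied 1 clause(s); 1 remain; assigned so far: [1, 2, 4]
unit clause [3] forces x3=T; simplify:
  satisfied 1 clause(s); 0 remain; assigned so far: [1, 2, 3, 4]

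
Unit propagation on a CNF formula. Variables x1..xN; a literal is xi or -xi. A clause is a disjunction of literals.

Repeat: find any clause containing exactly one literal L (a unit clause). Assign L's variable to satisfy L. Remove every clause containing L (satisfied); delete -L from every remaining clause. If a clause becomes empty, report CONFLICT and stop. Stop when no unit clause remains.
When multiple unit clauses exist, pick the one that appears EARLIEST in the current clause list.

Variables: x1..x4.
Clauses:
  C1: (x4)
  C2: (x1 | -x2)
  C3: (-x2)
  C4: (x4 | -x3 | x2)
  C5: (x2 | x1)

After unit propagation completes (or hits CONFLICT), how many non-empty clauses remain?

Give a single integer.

unit clause [4] forces x4=T; simplify:
  satisfied 2 clause(s); 3 remain; assigned so far: [4]
unit clause [-2] forces x2=F; simplify:
  drop 2 from [2, 1] -> [1]
  satisfied 2 clause(s); 1 remain; assigned so far: [2, 4]
unit clause [1] forces x1=T; simplify:
  satisfied 1 clause(s); 0 remain; assigned so far: [1, 2, 4]

Answer: 0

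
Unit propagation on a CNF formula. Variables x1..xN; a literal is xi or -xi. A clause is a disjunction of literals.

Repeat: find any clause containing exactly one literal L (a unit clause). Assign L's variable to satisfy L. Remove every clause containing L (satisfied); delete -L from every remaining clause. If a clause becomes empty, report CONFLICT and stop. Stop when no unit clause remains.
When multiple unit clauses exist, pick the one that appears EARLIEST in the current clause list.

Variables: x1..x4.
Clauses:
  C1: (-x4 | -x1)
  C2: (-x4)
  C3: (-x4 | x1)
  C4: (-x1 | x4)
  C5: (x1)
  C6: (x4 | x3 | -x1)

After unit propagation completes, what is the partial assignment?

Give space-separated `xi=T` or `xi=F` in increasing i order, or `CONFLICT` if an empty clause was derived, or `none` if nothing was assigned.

Answer: CONFLICT

Derivation:
unit clause [-4] forces x4=F; simplify:
  drop 4 from [-1, 4] -> [-1]
  drop 4 from [4, 3, -1] -> [3, -1]
  satisfied 3 clause(s); 3 remain; assigned so far: [4]
unit clause [-1] forces x1=F; simplify:
  drop 1 from [1] -> [] (empty!)
  satisfied 2 clause(s); 1 remain; assigned so far: [1, 4]
CONFLICT (empty clause)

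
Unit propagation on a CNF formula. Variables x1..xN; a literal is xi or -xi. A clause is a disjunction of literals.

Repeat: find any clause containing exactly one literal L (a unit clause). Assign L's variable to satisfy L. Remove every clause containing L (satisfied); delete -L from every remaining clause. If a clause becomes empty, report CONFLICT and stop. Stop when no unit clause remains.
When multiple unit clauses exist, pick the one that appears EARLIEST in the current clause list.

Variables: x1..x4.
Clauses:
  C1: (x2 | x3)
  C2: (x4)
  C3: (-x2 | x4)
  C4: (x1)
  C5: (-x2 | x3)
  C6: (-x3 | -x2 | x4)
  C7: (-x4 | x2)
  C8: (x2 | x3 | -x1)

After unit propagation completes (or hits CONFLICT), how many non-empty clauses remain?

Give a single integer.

Answer: 0

Derivation:
unit clause [4] forces x4=T; simplify:
  drop -4 from [-4, 2] -> [2]
  satisfied 3 clause(s); 5 remain; assigned so far: [4]
unit clause [1] forces x1=T; simplify:
  drop -1 from [2, 3, -1] -> [2, 3]
  satisfied 1 clause(s); 4 remain; assigned so far: [1, 4]
unit clause [2] forces x2=T; simplify:
  drop -2 from [-2, 3] -> [3]
  satisfied 3 clause(s); 1 remain; assigned so far: [1, 2, 4]
unit clause [3] forces x3=T; simplify:
  satisfied 1 clause(s); 0 remain; assigned so far: [1, 2, 3, 4]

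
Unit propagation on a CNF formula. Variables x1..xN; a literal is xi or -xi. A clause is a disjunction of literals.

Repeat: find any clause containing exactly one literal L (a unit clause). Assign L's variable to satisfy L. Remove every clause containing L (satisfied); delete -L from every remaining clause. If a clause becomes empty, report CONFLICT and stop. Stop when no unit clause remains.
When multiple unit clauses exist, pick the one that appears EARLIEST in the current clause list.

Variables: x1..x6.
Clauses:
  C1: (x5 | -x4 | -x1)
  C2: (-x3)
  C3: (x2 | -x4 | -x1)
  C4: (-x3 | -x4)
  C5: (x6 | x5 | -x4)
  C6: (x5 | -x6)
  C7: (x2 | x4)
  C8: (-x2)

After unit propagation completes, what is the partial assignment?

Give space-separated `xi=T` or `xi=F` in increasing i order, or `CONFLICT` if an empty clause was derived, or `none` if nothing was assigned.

unit clause [-3] forces x3=F; simplify:
  satisfied 2 clause(s); 6 remain; assigned so far: [3]
unit clause [-2] forces x2=F; simplify:
  drop 2 from [2, -4, -1] -> [-4, -1]
  drop 2 from [2, 4] -> [4]
  satisfied 1 clause(s); 5 remain; assigned so far: [2, 3]
unit clause [4] forces x4=T; simplify:
  drop -4 from [5, -4, -1] -> [5, -1]
  drop -4 from [-4, -1] -> [-1]
  drop -4 from [6, 5, -4] -> [6, 5]
  satisfied 1 clause(s); 4 remain; assigned so far: [2, 3, 4]
unit clause [-1] forces x1=F; simplify:
  satisfied 2 clause(s); 2 remain; assigned so far: [1, 2, 3, 4]

Answer: x1=F x2=F x3=F x4=T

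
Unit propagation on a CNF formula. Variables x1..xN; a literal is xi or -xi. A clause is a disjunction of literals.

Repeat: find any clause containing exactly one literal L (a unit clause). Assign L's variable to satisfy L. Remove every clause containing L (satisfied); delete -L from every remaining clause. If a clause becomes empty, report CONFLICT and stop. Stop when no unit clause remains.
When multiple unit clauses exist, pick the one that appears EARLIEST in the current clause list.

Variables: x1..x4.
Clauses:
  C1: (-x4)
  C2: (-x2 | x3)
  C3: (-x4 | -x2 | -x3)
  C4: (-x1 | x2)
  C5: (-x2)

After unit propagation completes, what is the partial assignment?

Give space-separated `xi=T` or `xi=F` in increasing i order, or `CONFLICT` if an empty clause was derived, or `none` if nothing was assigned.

Answer: x1=F x2=F x4=F

Derivation:
unit clause [-4] forces x4=F; simplify:
  satisfied 2 clause(s); 3 remain; assigned so far: [4]
unit clause [-2] forces x2=F; simplify:
  drop 2 from [-1, 2] -> [-1]
  satisfied 2 clause(s); 1 remain; assigned so far: [2, 4]
unit clause [-1] forces x1=F; simplify:
  satisfied 1 clause(s); 0 remain; assigned so far: [1, 2, 4]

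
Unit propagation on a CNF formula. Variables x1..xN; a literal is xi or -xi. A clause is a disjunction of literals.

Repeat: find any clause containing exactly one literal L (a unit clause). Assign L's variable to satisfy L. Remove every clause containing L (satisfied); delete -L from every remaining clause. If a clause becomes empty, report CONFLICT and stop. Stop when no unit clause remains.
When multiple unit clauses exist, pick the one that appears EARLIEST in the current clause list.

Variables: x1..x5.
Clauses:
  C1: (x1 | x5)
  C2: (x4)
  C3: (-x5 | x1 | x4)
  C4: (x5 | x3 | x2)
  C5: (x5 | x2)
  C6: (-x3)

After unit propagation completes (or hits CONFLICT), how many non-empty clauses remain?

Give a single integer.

unit clause [4] forces x4=T; simplify:
  satisfied 2 clause(s); 4 remain; assigned so far: [4]
unit clause [-3] forces x3=F; simplify:
  drop 3 from [5, 3, 2] -> [5, 2]
  satisfied 1 clause(s); 3 remain; assigned so far: [3, 4]

Answer: 3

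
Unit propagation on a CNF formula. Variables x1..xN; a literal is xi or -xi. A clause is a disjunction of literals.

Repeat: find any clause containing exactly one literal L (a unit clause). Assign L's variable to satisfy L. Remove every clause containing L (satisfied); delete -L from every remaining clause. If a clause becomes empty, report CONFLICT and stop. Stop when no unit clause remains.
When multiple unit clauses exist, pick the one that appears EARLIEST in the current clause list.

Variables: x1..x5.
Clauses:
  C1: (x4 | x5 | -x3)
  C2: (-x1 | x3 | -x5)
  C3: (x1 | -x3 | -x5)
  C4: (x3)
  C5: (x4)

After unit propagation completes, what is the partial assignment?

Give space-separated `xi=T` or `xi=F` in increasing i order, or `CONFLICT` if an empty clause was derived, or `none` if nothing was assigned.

Answer: x3=T x4=T

Derivation:
unit clause [3] forces x3=T; simplify:
  drop -3 from [4, 5, -3] -> [4, 5]
  drop -3 from [1, -3, -5] -> [1, -5]
  satisfied 2 clause(s); 3 remain; assigned so far: [3]
unit clause [4] forces x4=T; simplify:
  satisfied 2 clause(s); 1 remain; assigned so far: [3, 4]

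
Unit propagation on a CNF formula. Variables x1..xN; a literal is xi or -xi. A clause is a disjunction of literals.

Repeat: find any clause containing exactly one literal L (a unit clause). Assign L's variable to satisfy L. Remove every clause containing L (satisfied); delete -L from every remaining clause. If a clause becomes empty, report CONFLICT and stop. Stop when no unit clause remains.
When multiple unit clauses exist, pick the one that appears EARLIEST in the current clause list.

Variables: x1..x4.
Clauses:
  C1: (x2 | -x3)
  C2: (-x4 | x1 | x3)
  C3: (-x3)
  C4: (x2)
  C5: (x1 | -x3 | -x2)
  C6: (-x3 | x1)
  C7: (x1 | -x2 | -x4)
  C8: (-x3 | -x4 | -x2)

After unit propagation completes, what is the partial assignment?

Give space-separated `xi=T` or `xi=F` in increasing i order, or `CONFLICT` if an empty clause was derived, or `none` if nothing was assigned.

unit clause [-3] forces x3=F; simplify:
  drop 3 from [-4, 1, 3] -> [-4, 1]
  satisfied 5 clause(s); 3 remain; assigned so far: [3]
unit clause [2] forces x2=T; simplify:
  drop -2 from [1, -2, -4] -> [1, -4]
  satisfied 1 clause(s); 2 remain; assigned so far: [2, 3]

Answer: x2=T x3=F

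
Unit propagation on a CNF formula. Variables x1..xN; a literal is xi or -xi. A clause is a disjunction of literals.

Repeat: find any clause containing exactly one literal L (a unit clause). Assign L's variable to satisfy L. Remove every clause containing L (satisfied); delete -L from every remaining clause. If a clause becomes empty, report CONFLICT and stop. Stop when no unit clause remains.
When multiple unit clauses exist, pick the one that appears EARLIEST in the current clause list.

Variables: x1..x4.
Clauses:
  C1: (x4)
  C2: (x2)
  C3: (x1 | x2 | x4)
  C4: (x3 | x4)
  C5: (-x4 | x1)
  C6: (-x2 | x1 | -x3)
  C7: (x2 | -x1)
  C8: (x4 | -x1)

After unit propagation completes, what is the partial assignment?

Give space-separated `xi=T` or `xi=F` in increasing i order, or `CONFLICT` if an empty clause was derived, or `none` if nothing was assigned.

unit clause [4] forces x4=T; simplify:
  drop -4 from [-4, 1] -> [1]
  satisfied 4 clause(s); 4 remain; assigned so far: [4]
unit clause [2] forces x2=T; simplify:
  drop -2 from [-2, 1, -3] -> [1, -3]
  satisfied 2 clause(s); 2 remain; assigned so far: [2, 4]
unit clause [1] forces x1=T; simplify:
  satisfied 2 clause(s); 0 remain; assigned so far: [1, 2, 4]

Answer: x1=T x2=T x4=T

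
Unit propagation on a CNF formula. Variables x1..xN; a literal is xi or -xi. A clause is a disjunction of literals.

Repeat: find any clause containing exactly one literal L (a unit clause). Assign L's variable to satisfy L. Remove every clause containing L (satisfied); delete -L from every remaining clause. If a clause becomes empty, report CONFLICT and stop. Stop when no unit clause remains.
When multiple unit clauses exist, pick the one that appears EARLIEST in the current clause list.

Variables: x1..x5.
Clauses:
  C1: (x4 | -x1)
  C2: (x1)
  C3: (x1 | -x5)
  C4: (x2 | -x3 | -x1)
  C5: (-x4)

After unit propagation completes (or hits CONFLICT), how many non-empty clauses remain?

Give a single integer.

unit clause [1] forces x1=T; simplify:
  drop -1 from [4, -1] -> [4]
  drop -1 from [2, -3, -1] -> [2, -3]
  satisfied 2 clause(s); 3 remain; assigned so far: [1]
unit clause [4] forces x4=T; simplify:
  drop -4 from [-4] -> [] (empty!)
  satisfied 1 clause(s); 2 remain; assigned so far: [1, 4]
CONFLICT (empty clause)

Answer: 1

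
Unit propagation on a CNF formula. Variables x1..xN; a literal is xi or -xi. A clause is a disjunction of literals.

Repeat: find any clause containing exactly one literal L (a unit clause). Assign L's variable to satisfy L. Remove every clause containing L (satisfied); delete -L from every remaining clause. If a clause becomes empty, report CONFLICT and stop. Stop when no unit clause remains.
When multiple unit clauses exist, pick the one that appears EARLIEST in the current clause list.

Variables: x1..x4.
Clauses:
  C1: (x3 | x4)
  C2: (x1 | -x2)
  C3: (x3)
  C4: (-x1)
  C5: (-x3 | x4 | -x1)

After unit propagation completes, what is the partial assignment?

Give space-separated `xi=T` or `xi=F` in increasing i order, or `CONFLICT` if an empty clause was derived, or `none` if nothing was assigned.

Answer: x1=F x2=F x3=T

Derivation:
unit clause [3] forces x3=T; simplify:
  drop -3 from [-3, 4, -1] -> [4, -1]
  satisfied 2 clause(s); 3 remain; assigned so far: [3]
unit clause [-1] forces x1=F; simplify:
  drop 1 from [1, -2] -> [-2]
  satisfied 2 clause(s); 1 remain; assigned so far: [1, 3]
unit clause [-2] forces x2=F; simplify:
  satisfied 1 clause(s); 0 remain; assigned so far: [1, 2, 3]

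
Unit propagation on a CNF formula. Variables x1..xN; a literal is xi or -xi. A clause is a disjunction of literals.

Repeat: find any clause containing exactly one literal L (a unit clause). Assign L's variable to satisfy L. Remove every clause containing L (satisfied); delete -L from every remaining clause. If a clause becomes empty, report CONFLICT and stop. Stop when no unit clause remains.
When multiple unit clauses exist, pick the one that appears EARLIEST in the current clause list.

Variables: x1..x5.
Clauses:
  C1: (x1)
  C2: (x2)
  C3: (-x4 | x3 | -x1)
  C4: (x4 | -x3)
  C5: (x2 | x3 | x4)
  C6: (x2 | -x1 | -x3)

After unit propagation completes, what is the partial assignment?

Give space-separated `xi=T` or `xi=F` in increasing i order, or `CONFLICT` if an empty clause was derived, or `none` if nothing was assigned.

Answer: x1=T x2=T

Derivation:
unit clause [1] forces x1=T; simplify:
  drop -1 from [-4, 3, -1] -> [-4, 3]
  drop -1 from [2, -1, -3] -> [2, -3]
  satisfied 1 clause(s); 5 remain; assigned so far: [1]
unit clause [2] forces x2=T; simplify:
  satisfied 3 clause(s); 2 remain; assigned so far: [1, 2]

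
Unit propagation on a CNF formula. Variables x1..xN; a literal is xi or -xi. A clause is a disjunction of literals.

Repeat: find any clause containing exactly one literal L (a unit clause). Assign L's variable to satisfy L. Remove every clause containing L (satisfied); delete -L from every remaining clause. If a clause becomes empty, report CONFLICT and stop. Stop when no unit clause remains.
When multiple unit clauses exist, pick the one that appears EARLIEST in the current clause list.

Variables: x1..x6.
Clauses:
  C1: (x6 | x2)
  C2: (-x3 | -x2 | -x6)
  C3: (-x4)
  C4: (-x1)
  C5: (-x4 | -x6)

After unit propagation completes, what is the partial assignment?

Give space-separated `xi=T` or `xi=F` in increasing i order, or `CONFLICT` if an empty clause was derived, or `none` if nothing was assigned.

Answer: x1=F x4=F

Derivation:
unit clause [-4] forces x4=F; simplify:
  satisfied 2 clause(s); 3 remain; assigned so far: [4]
unit clause [-1] forces x1=F; simplify:
  satisfied 1 clause(s); 2 remain; assigned so far: [1, 4]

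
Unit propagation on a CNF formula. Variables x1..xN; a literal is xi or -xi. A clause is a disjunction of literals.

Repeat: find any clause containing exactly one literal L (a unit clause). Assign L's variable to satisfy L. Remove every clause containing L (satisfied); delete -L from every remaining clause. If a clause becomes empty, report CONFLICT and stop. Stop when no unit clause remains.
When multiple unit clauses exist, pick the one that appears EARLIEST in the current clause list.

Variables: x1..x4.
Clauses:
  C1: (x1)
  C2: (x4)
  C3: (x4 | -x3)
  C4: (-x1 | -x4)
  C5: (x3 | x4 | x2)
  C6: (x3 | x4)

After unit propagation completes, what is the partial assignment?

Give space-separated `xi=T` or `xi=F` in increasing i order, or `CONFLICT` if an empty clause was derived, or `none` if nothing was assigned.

unit clause [1] forces x1=T; simplify:
  drop -1 from [-1, -4] -> [-4]
  satisfied 1 clause(s); 5 remain; assigned so far: [1]
unit clause [4] forces x4=T; simplify:
  drop -4 from [-4] -> [] (empty!)
  satisfied 4 clause(s); 1 remain; assigned so far: [1, 4]
CONFLICT (empty clause)

Answer: CONFLICT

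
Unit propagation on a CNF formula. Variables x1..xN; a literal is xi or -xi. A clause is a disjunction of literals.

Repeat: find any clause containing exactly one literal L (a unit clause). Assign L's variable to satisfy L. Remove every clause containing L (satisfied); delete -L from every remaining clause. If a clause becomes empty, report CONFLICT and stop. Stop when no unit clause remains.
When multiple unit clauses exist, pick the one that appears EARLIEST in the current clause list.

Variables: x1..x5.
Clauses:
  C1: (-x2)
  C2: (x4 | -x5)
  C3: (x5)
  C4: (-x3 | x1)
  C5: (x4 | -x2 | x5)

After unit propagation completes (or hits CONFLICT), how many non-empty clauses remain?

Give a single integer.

Answer: 1

Derivation:
unit clause [-2] forces x2=F; simplify:
  satisfied 2 clause(s); 3 remain; assigned so far: [2]
unit clause [5] forces x5=T; simplify:
  drop -5 from [4, -5] -> [4]
  satisfied 1 clause(s); 2 remain; assigned so far: [2, 5]
unit clause [4] forces x4=T; simplify:
  satisfied 1 clause(s); 1 remain; assigned so far: [2, 4, 5]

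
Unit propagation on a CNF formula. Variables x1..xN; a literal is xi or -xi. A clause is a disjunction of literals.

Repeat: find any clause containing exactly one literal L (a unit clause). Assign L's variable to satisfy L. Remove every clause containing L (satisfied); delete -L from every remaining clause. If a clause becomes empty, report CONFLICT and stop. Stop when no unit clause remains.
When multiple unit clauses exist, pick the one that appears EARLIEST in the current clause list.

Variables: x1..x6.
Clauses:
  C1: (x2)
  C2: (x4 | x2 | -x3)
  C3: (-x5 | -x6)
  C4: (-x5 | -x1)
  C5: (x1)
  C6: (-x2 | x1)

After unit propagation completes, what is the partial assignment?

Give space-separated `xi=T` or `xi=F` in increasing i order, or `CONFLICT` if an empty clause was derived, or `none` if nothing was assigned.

unit clause [2] forces x2=T; simplify:
  drop -2 from [-2, 1] -> [1]
  satisfied 2 clause(s); 4 remain; assigned so far: [2]
unit clause [1] forces x1=T; simplify:
  drop -1 from [-5, -1] -> [-5]
  satisfied 2 clause(s); 2 remain; assigned so far: [1, 2]
unit clause [-5] forces x5=F; simplify:
  satisfied 2 clause(s); 0 remain; assigned so far: [1, 2, 5]

Answer: x1=T x2=T x5=F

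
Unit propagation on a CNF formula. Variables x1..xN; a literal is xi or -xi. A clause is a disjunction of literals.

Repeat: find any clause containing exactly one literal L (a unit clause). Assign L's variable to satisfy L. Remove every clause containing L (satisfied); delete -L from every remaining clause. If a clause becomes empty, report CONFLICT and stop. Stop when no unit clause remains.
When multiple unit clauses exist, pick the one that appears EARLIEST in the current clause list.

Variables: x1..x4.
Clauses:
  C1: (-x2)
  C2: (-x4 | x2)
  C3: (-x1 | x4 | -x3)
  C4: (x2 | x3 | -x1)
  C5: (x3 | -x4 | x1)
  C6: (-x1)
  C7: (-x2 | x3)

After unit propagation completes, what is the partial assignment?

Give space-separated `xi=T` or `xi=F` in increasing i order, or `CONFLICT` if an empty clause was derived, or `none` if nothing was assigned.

Answer: x1=F x2=F x4=F

Derivation:
unit clause [-2] forces x2=F; simplify:
  drop 2 from [-4, 2] -> [-4]
  drop 2 from [2, 3, -1] -> [3, -1]
  satisfied 2 clause(s); 5 remain; assigned so far: [2]
unit clause [-4] forces x4=F; simplify:
  drop 4 from [-1, 4, -3] -> [-1, -3]
  satisfied 2 clause(s); 3 remain; assigned so far: [2, 4]
unit clause [-1] forces x1=F; simplify:
  satisfied 3 clause(s); 0 remain; assigned so far: [1, 2, 4]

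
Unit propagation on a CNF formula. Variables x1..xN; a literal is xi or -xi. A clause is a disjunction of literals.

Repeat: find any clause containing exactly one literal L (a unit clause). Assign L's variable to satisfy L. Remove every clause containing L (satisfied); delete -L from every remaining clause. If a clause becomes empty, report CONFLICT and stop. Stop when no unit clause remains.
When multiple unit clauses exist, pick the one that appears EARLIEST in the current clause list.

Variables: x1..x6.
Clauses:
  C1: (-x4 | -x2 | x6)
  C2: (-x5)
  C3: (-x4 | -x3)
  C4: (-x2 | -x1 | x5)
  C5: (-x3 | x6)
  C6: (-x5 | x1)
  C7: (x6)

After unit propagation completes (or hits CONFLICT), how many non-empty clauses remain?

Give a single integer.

unit clause [-5] forces x5=F; simplify:
  drop 5 from [-2, -1, 5] -> [-2, -1]
  satisfied 2 clause(s); 5 remain; assigned so far: [5]
unit clause [6] forces x6=T; simplify:
  satisfied 3 clause(s); 2 remain; assigned so far: [5, 6]

Answer: 2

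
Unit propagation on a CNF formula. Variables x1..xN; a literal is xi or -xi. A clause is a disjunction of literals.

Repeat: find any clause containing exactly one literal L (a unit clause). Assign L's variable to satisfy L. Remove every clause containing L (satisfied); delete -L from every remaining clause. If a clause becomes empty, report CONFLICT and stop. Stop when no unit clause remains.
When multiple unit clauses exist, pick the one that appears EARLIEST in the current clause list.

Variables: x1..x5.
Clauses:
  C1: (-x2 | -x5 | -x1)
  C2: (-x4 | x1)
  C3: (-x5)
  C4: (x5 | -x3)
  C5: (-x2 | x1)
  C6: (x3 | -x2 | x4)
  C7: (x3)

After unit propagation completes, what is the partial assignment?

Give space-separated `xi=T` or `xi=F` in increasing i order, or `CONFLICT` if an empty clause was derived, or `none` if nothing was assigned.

unit clause [-5] forces x5=F; simplify:
  drop 5 from [5, -3] -> [-3]
  satisfied 2 clause(s); 5 remain; assigned so far: [5]
unit clause [-3] forces x3=F; simplify:
  drop 3 from [3, -2, 4] -> [-2, 4]
  drop 3 from [3] -> [] (empty!)
  satisfied 1 clause(s); 4 remain; assigned so far: [3, 5]
CONFLICT (empty clause)

Answer: CONFLICT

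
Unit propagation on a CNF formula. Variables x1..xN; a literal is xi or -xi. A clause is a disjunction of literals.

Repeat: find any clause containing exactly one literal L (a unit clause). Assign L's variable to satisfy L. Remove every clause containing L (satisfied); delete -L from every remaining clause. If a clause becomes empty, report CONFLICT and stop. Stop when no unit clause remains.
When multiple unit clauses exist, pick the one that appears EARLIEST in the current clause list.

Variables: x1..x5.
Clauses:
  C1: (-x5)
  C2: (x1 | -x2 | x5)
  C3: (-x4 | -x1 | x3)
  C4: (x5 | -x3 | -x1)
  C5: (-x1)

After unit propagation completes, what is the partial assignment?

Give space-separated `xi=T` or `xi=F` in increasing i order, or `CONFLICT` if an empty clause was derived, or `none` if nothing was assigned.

Answer: x1=F x2=F x5=F

Derivation:
unit clause [-5] forces x5=F; simplify:
  drop 5 from [1, -2, 5] -> [1, -2]
  drop 5 from [5, -3, -1] -> [-3, -1]
  satisfied 1 clause(s); 4 remain; assigned so far: [5]
unit clause [-1] forces x1=F; simplify:
  drop 1 from [1, -2] -> [-2]
  satisfied 3 clause(s); 1 remain; assigned so far: [1, 5]
unit clause [-2] forces x2=F; simplify:
  satisfied 1 clause(s); 0 remain; assigned so far: [1, 2, 5]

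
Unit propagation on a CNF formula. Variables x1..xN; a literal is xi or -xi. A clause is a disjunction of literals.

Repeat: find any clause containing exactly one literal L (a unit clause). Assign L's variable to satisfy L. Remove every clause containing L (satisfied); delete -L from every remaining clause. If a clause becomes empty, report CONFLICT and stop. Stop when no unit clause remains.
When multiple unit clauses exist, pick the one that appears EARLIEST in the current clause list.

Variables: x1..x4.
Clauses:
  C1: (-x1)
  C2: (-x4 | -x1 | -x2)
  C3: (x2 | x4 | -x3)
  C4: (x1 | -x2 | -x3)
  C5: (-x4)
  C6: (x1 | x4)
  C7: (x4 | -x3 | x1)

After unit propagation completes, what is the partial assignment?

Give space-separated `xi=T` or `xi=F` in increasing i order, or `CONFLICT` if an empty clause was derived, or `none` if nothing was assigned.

unit clause [-1] forces x1=F; simplify:
  drop 1 from [1, -2, -3] -> [-2, -3]
  drop 1 from [1, 4] -> [4]
  drop 1 from [4, -3, 1] -> [4, -3]
  satisfied 2 clause(s); 5 remain; assigned so far: [1]
unit clause [-4] forces x4=F; simplify:
  drop 4 from [2, 4, -3] -> [2, -3]
  drop 4 from [4] -> [] (empty!)
  drop 4 from [4, -3] -> [-3]
  satisfied 1 clause(s); 4 remain; assigned so far: [1, 4]
CONFLICT (empty clause)

Answer: CONFLICT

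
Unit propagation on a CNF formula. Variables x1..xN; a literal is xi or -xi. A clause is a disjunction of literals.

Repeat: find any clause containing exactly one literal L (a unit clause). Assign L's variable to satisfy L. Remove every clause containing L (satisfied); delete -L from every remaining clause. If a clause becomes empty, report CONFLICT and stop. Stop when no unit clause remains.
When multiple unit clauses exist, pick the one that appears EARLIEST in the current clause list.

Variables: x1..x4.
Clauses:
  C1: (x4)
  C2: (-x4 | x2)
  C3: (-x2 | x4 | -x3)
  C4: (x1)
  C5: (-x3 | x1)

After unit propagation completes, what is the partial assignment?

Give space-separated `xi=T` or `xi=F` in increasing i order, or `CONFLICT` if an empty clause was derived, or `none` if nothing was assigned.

unit clause [4] forces x4=T; simplify:
  drop -4 from [-4, 2] -> [2]
  satisfied 2 clause(s); 3 remain; assigned so far: [4]
unit clause [2] forces x2=T; simplify:
  satisfied 1 clause(s); 2 remain; assigned so far: [2, 4]
unit clause [1] forces x1=T; simplify:
  satisfied 2 clause(s); 0 remain; assigned so far: [1, 2, 4]

Answer: x1=T x2=T x4=T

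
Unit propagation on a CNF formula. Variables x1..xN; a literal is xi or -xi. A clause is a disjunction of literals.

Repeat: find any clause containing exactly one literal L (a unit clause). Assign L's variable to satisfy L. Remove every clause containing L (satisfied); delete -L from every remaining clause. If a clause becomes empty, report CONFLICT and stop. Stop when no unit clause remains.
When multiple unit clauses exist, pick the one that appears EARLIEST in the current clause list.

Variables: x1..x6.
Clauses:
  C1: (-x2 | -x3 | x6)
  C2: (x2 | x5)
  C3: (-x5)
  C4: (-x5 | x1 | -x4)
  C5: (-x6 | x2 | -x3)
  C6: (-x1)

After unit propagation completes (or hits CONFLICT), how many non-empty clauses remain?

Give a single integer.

Answer: 1

Derivation:
unit clause [-5] forces x5=F; simplify:
  drop 5 from [2, 5] -> [2]
  satisfied 2 clause(s); 4 remain; assigned so far: [5]
unit clause [2] forces x2=T; simplify:
  drop -2 from [-2, -3, 6] -> [-3, 6]
  satisfied 2 clause(s); 2 remain; assigned so far: [2, 5]
unit clause [-1] forces x1=F; simplify:
  satisfied 1 clause(s); 1 remain; assigned so far: [1, 2, 5]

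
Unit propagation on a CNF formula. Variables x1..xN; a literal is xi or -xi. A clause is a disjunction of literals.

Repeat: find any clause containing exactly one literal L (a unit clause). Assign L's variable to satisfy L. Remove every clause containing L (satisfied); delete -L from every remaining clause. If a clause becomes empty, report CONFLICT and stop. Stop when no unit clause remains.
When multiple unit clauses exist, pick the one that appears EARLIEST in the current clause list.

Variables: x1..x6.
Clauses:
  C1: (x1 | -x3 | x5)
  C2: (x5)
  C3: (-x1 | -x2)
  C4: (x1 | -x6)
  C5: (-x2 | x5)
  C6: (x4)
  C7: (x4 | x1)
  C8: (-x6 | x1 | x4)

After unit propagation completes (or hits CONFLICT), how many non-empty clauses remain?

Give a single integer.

Answer: 2

Derivation:
unit clause [5] forces x5=T; simplify:
  satisfied 3 clause(s); 5 remain; assigned so far: [5]
unit clause [4] forces x4=T; simplify:
  satisfied 3 clause(s); 2 remain; assigned so far: [4, 5]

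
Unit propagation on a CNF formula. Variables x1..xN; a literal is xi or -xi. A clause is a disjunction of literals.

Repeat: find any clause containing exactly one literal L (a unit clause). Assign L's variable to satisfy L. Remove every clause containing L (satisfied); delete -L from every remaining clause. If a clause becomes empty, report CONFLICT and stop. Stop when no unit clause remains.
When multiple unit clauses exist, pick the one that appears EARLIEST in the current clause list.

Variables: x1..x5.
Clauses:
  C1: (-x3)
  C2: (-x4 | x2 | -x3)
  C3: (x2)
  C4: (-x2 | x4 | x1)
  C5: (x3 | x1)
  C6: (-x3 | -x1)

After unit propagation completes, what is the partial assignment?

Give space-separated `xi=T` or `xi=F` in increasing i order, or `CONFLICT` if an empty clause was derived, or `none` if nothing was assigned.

Answer: x1=T x2=T x3=F

Derivation:
unit clause [-3] forces x3=F; simplify:
  drop 3 from [3, 1] -> [1]
  satisfied 3 clause(s); 3 remain; assigned so far: [3]
unit clause [2] forces x2=T; simplify:
  drop -2 from [-2, 4, 1] -> [4, 1]
  satisfied 1 clause(s); 2 remain; assigned so far: [2, 3]
unit clause [1] forces x1=T; simplify:
  satisfied 2 clause(s); 0 remain; assigned so far: [1, 2, 3]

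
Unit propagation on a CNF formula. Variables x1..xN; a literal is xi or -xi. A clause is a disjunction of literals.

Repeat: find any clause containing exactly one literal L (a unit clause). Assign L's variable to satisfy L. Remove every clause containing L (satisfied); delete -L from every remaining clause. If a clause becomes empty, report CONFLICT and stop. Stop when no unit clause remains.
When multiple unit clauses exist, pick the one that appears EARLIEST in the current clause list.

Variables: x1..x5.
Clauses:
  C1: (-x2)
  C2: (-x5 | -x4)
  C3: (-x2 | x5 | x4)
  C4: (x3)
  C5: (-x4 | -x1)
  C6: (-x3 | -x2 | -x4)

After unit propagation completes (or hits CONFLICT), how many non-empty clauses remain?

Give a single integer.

unit clause [-2] forces x2=F; simplify:
  satisfied 3 clause(s); 3 remain; assigned so far: [2]
unit clause [3] forces x3=T; simplify:
  satisfied 1 clause(s); 2 remain; assigned so far: [2, 3]

Answer: 2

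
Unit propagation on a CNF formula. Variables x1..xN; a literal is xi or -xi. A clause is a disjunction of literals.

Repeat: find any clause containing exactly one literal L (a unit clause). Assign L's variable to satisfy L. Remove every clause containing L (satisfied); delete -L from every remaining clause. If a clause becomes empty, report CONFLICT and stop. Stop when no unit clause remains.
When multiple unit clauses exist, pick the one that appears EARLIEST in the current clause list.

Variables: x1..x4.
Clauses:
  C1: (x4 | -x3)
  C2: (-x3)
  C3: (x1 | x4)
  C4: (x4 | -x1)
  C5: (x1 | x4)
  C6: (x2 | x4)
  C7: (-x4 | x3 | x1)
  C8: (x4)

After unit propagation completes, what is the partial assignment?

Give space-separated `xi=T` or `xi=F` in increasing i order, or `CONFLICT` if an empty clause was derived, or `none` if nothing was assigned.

unit clause [-3] forces x3=F; simplify:
  drop 3 from [-4, 3, 1] -> [-4, 1]
  satisfied 2 clause(s); 6 remain; assigned so far: [3]
unit clause [4] forces x4=T; simplify:
  drop -4 from [-4, 1] -> [1]
  satisfied 5 clause(s); 1 remain; assigned so far: [3, 4]
unit clause [1] forces x1=T; simplify:
  satisfied 1 clause(s); 0 remain; assigned so far: [1, 3, 4]

Answer: x1=T x3=F x4=T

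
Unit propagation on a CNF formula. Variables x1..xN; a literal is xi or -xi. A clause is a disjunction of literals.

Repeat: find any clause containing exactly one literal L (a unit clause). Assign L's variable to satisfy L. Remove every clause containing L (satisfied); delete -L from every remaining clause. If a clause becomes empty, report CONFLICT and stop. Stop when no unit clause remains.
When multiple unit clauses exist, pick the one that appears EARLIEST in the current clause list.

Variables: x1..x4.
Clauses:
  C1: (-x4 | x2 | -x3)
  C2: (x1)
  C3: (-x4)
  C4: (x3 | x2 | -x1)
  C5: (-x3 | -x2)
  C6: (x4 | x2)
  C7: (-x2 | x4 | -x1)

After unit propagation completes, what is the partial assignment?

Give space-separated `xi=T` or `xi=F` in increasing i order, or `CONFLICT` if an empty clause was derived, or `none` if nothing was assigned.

unit clause [1] forces x1=T; simplify:
  drop -1 from [3, 2, -1] -> [3, 2]
  drop -1 from [-2, 4, -1] -> [-2, 4]
  satisfied 1 clause(s); 6 remain; assigned so far: [1]
unit clause [-4] forces x4=F; simplify:
  drop 4 from [4, 2] -> [2]
  drop 4 from [-2, 4] -> [-2]
  satisfied 2 clause(s); 4 remain; assigned so far: [1, 4]
unit clause [2] forces x2=T; simplify:
  drop -2 from [-3, -2] -> [-3]
  drop -2 from [-2] -> [] (empty!)
  satisfied 2 clause(s); 2 remain; assigned so far: [1, 2, 4]
CONFLICT (empty clause)

Answer: CONFLICT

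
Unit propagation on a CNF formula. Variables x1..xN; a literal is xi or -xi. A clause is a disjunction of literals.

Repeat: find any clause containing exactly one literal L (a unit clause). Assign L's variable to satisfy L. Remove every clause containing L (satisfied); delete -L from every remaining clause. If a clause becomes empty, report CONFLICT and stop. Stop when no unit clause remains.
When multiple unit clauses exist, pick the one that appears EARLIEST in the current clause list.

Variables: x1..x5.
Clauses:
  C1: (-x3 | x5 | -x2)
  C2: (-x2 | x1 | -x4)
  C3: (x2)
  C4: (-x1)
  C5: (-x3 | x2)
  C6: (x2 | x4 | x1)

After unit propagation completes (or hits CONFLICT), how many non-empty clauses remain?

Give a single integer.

Answer: 1

Derivation:
unit clause [2] forces x2=T; simplify:
  drop -2 from [-3, 5, -2] -> [-3, 5]
  drop -2 from [-2, 1, -4] -> [1, -4]
  satisfied 3 clause(s); 3 remain; assigned so far: [2]
unit clause [-1] forces x1=F; simplify:
  drop 1 from [1, -4] -> [-4]
  satisfied 1 clause(s); 2 remain; assigned so far: [1, 2]
unit clause [-4] forces x4=F; simplify:
  satisfied 1 clause(s); 1 remain; assigned so far: [1, 2, 4]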